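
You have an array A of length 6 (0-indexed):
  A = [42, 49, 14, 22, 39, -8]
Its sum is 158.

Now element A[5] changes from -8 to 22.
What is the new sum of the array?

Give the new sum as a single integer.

Old value at index 5: -8
New value at index 5: 22
Delta = 22 - -8 = 30
New sum = old_sum + delta = 158 + (30) = 188

Answer: 188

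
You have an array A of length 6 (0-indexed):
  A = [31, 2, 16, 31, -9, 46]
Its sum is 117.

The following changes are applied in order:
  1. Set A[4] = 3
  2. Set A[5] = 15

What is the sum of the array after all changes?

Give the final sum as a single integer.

Initial sum: 117
Change 1: A[4] -9 -> 3, delta = 12, sum = 129
Change 2: A[5] 46 -> 15, delta = -31, sum = 98

Answer: 98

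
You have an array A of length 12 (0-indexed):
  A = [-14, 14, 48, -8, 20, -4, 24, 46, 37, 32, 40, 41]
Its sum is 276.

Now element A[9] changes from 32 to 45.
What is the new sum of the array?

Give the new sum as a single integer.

Answer: 289

Derivation:
Old value at index 9: 32
New value at index 9: 45
Delta = 45 - 32 = 13
New sum = old_sum + delta = 276 + (13) = 289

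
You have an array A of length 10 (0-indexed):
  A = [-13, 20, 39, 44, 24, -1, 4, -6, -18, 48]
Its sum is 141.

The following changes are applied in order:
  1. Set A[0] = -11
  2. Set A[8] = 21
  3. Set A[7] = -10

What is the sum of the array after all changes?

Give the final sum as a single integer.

Answer: 178

Derivation:
Initial sum: 141
Change 1: A[0] -13 -> -11, delta = 2, sum = 143
Change 2: A[8] -18 -> 21, delta = 39, sum = 182
Change 3: A[7] -6 -> -10, delta = -4, sum = 178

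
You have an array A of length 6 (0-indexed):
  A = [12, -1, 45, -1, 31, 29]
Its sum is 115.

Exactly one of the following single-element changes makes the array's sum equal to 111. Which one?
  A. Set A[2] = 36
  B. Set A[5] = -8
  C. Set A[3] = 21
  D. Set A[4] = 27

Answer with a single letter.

Option A: A[2] 45->36, delta=-9, new_sum=115+(-9)=106
Option B: A[5] 29->-8, delta=-37, new_sum=115+(-37)=78
Option C: A[3] -1->21, delta=22, new_sum=115+(22)=137
Option D: A[4] 31->27, delta=-4, new_sum=115+(-4)=111 <-- matches target

Answer: D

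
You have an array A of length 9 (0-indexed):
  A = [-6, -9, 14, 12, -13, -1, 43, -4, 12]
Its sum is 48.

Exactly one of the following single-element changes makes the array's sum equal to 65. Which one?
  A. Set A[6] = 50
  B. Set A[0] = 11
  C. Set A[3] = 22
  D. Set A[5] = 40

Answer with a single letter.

Answer: B

Derivation:
Option A: A[6] 43->50, delta=7, new_sum=48+(7)=55
Option B: A[0] -6->11, delta=17, new_sum=48+(17)=65 <-- matches target
Option C: A[3] 12->22, delta=10, new_sum=48+(10)=58
Option D: A[5] -1->40, delta=41, new_sum=48+(41)=89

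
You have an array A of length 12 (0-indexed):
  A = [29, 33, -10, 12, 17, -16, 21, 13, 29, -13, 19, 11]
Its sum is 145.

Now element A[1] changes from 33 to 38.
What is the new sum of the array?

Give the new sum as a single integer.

Answer: 150

Derivation:
Old value at index 1: 33
New value at index 1: 38
Delta = 38 - 33 = 5
New sum = old_sum + delta = 145 + (5) = 150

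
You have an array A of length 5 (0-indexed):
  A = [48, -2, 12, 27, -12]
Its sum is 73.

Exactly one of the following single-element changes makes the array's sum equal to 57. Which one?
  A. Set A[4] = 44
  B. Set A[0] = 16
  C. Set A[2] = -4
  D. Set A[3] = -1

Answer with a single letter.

Answer: C

Derivation:
Option A: A[4] -12->44, delta=56, new_sum=73+(56)=129
Option B: A[0] 48->16, delta=-32, new_sum=73+(-32)=41
Option C: A[2] 12->-4, delta=-16, new_sum=73+(-16)=57 <-- matches target
Option D: A[3] 27->-1, delta=-28, new_sum=73+(-28)=45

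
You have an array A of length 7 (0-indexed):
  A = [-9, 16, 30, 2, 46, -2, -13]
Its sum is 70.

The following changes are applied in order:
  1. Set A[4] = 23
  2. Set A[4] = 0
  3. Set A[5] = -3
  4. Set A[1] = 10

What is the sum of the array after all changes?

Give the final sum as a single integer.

Answer: 17

Derivation:
Initial sum: 70
Change 1: A[4] 46 -> 23, delta = -23, sum = 47
Change 2: A[4] 23 -> 0, delta = -23, sum = 24
Change 3: A[5] -2 -> -3, delta = -1, sum = 23
Change 4: A[1] 16 -> 10, delta = -6, sum = 17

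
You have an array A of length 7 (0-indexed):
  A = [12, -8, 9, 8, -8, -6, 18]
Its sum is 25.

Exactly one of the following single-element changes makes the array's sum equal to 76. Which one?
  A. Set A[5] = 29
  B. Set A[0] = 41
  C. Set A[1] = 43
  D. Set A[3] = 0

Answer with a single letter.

Option A: A[5] -6->29, delta=35, new_sum=25+(35)=60
Option B: A[0] 12->41, delta=29, new_sum=25+(29)=54
Option C: A[1] -8->43, delta=51, new_sum=25+(51)=76 <-- matches target
Option D: A[3] 8->0, delta=-8, new_sum=25+(-8)=17

Answer: C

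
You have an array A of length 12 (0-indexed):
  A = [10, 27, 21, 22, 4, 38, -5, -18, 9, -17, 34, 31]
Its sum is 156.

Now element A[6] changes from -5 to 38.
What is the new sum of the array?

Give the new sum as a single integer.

Answer: 199

Derivation:
Old value at index 6: -5
New value at index 6: 38
Delta = 38 - -5 = 43
New sum = old_sum + delta = 156 + (43) = 199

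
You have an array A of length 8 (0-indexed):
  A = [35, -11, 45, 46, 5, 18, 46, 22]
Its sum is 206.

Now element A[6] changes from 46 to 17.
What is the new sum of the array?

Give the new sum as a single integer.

Answer: 177

Derivation:
Old value at index 6: 46
New value at index 6: 17
Delta = 17 - 46 = -29
New sum = old_sum + delta = 206 + (-29) = 177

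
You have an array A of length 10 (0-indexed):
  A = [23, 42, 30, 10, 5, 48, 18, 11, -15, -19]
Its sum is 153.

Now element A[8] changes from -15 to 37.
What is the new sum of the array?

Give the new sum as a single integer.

Answer: 205

Derivation:
Old value at index 8: -15
New value at index 8: 37
Delta = 37 - -15 = 52
New sum = old_sum + delta = 153 + (52) = 205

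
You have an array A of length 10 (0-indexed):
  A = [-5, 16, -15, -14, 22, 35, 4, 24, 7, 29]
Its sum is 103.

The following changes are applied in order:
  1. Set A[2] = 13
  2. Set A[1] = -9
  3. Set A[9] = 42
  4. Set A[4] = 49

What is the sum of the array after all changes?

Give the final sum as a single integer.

Initial sum: 103
Change 1: A[2] -15 -> 13, delta = 28, sum = 131
Change 2: A[1] 16 -> -9, delta = -25, sum = 106
Change 3: A[9] 29 -> 42, delta = 13, sum = 119
Change 4: A[4] 22 -> 49, delta = 27, sum = 146

Answer: 146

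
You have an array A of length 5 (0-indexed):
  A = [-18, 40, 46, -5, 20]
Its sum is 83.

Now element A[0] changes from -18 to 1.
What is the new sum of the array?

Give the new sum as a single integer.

Old value at index 0: -18
New value at index 0: 1
Delta = 1 - -18 = 19
New sum = old_sum + delta = 83 + (19) = 102

Answer: 102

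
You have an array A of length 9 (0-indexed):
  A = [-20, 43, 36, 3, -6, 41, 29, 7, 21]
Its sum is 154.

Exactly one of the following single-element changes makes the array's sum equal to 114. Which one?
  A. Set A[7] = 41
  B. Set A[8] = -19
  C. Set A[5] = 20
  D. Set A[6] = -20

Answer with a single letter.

Answer: B

Derivation:
Option A: A[7] 7->41, delta=34, new_sum=154+(34)=188
Option B: A[8] 21->-19, delta=-40, new_sum=154+(-40)=114 <-- matches target
Option C: A[5] 41->20, delta=-21, new_sum=154+(-21)=133
Option D: A[6] 29->-20, delta=-49, new_sum=154+(-49)=105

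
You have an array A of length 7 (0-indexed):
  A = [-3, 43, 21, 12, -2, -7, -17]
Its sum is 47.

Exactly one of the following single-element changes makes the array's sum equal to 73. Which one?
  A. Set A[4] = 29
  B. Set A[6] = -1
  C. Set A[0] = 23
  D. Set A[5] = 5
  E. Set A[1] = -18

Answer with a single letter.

Option A: A[4] -2->29, delta=31, new_sum=47+(31)=78
Option B: A[6] -17->-1, delta=16, new_sum=47+(16)=63
Option C: A[0] -3->23, delta=26, new_sum=47+(26)=73 <-- matches target
Option D: A[5] -7->5, delta=12, new_sum=47+(12)=59
Option E: A[1] 43->-18, delta=-61, new_sum=47+(-61)=-14

Answer: C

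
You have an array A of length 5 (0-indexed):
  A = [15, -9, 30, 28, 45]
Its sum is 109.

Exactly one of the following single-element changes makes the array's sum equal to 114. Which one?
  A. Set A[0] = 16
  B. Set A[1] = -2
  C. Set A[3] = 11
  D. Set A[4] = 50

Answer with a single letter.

Answer: D

Derivation:
Option A: A[0] 15->16, delta=1, new_sum=109+(1)=110
Option B: A[1] -9->-2, delta=7, new_sum=109+(7)=116
Option C: A[3] 28->11, delta=-17, new_sum=109+(-17)=92
Option D: A[4] 45->50, delta=5, new_sum=109+(5)=114 <-- matches target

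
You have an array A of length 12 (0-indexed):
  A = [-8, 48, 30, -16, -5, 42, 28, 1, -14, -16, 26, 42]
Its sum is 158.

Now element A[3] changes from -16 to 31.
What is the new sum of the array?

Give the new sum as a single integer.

Old value at index 3: -16
New value at index 3: 31
Delta = 31 - -16 = 47
New sum = old_sum + delta = 158 + (47) = 205

Answer: 205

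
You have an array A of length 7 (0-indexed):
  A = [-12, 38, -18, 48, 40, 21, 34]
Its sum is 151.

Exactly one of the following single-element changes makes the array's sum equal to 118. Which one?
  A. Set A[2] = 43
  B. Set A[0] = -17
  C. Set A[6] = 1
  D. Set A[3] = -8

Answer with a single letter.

Option A: A[2] -18->43, delta=61, new_sum=151+(61)=212
Option B: A[0] -12->-17, delta=-5, new_sum=151+(-5)=146
Option C: A[6] 34->1, delta=-33, new_sum=151+(-33)=118 <-- matches target
Option D: A[3] 48->-8, delta=-56, new_sum=151+(-56)=95

Answer: C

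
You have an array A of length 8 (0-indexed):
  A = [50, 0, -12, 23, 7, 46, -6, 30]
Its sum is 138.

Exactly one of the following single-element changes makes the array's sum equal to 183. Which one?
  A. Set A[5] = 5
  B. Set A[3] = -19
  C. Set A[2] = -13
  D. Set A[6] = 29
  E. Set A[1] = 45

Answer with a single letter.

Option A: A[5] 46->5, delta=-41, new_sum=138+(-41)=97
Option B: A[3] 23->-19, delta=-42, new_sum=138+(-42)=96
Option C: A[2] -12->-13, delta=-1, new_sum=138+(-1)=137
Option D: A[6] -6->29, delta=35, new_sum=138+(35)=173
Option E: A[1] 0->45, delta=45, new_sum=138+(45)=183 <-- matches target

Answer: E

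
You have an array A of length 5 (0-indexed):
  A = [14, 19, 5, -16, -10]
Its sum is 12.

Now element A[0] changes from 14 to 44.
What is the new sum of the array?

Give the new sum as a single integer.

Old value at index 0: 14
New value at index 0: 44
Delta = 44 - 14 = 30
New sum = old_sum + delta = 12 + (30) = 42

Answer: 42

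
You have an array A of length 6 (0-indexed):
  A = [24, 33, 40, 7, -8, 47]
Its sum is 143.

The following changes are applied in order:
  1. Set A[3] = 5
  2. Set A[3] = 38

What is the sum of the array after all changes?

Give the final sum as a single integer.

Answer: 174

Derivation:
Initial sum: 143
Change 1: A[3] 7 -> 5, delta = -2, sum = 141
Change 2: A[3] 5 -> 38, delta = 33, sum = 174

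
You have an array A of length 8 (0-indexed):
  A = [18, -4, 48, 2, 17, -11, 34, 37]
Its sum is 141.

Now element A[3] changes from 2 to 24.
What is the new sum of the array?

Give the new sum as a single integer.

Old value at index 3: 2
New value at index 3: 24
Delta = 24 - 2 = 22
New sum = old_sum + delta = 141 + (22) = 163

Answer: 163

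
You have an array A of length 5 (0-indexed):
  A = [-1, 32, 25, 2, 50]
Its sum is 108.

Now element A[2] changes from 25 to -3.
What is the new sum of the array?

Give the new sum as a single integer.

Old value at index 2: 25
New value at index 2: -3
Delta = -3 - 25 = -28
New sum = old_sum + delta = 108 + (-28) = 80

Answer: 80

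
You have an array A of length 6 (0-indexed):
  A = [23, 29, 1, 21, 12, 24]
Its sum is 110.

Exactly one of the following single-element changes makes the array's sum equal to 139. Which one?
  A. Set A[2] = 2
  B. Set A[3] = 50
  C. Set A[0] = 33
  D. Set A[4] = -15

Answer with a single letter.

Option A: A[2] 1->2, delta=1, new_sum=110+(1)=111
Option B: A[3] 21->50, delta=29, new_sum=110+(29)=139 <-- matches target
Option C: A[0] 23->33, delta=10, new_sum=110+(10)=120
Option D: A[4] 12->-15, delta=-27, new_sum=110+(-27)=83

Answer: B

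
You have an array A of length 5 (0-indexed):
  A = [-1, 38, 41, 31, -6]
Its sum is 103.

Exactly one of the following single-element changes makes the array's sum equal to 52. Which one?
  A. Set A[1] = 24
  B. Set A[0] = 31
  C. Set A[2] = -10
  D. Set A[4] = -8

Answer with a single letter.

Answer: C

Derivation:
Option A: A[1] 38->24, delta=-14, new_sum=103+(-14)=89
Option B: A[0] -1->31, delta=32, new_sum=103+(32)=135
Option C: A[2] 41->-10, delta=-51, new_sum=103+(-51)=52 <-- matches target
Option D: A[4] -6->-8, delta=-2, new_sum=103+(-2)=101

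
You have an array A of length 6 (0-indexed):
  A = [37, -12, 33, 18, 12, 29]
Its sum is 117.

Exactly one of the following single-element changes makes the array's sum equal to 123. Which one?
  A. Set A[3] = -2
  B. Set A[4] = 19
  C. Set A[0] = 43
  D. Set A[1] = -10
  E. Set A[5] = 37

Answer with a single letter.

Answer: C

Derivation:
Option A: A[3] 18->-2, delta=-20, new_sum=117+(-20)=97
Option B: A[4] 12->19, delta=7, new_sum=117+(7)=124
Option C: A[0] 37->43, delta=6, new_sum=117+(6)=123 <-- matches target
Option D: A[1] -12->-10, delta=2, new_sum=117+(2)=119
Option E: A[5] 29->37, delta=8, new_sum=117+(8)=125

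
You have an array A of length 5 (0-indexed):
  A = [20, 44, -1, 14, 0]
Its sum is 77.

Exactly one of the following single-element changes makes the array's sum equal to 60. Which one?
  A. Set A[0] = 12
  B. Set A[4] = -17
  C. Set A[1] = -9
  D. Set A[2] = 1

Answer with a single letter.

Answer: B

Derivation:
Option A: A[0] 20->12, delta=-8, new_sum=77+(-8)=69
Option B: A[4] 0->-17, delta=-17, new_sum=77+(-17)=60 <-- matches target
Option C: A[1] 44->-9, delta=-53, new_sum=77+(-53)=24
Option D: A[2] -1->1, delta=2, new_sum=77+(2)=79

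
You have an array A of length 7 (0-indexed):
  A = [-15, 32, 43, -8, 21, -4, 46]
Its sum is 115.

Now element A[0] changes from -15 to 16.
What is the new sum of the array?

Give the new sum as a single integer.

Answer: 146

Derivation:
Old value at index 0: -15
New value at index 0: 16
Delta = 16 - -15 = 31
New sum = old_sum + delta = 115 + (31) = 146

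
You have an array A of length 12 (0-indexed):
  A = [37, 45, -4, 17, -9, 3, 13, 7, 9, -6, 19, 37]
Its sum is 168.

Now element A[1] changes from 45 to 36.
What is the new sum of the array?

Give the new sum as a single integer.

Answer: 159

Derivation:
Old value at index 1: 45
New value at index 1: 36
Delta = 36 - 45 = -9
New sum = old_sum + delta = 168 + (-9) = 159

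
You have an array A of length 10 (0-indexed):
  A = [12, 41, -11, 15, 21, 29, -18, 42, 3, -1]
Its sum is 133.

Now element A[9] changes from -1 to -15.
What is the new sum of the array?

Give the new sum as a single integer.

Old value at index 9: -1
New value at index 9: -15
Delta = -15 - -1 = -14
New sum = old_sum + delta = 133 + (-14) = 119

Answer: 119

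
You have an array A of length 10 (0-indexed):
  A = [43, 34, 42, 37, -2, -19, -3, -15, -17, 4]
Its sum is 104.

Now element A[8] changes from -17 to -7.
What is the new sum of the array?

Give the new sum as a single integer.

Answer: 114

Derivation:
Old value at index 8: -17
New value at index 8: -7
Delta = -7 - -17 = 10
New sum = old_sum + delta = 104 + (10) = 114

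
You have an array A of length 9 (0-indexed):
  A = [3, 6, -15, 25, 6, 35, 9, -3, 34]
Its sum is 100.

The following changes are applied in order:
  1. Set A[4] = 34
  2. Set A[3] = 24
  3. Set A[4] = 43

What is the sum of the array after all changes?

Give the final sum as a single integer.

Initial sum: 100
Change 1: A[4] 6 -> 34, delta = 28, sum = 128
Change 2: A[3] 25 -> 24, delta = -1, sum = 127
Change 3: A[4] 34 -> 43, delta = 9, sum = 136

Answer: 136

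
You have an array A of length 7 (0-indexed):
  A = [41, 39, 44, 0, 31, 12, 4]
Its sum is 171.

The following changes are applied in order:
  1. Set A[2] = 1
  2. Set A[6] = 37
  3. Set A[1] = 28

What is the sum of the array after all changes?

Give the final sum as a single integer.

Answer: 150

Derivation:
Initial sum: 171
Change 1: A[2] 44 -> 1, delta = -43, sum = 128
Change 2: A[6] 4 -> 37, delta = 33, sum = 161
Change 3: A[1] 39 -> 28, delta = -11, sum = 150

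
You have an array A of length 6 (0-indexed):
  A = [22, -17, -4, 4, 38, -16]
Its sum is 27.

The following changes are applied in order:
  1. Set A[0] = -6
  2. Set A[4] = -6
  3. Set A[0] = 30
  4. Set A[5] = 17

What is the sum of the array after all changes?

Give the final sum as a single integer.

Initial sum: 27
Change 1: A[0] 22 -> -6, delta = -28, sum = -1
Change 2: A[4] 38 -> -6, delta = -44, sum = -45
Change 3: A[0] -6 -> 30, delta = 36, sum = -9
Change 4: A[5] -16 -> 17, delta = 33, sum = 24

Answer: 24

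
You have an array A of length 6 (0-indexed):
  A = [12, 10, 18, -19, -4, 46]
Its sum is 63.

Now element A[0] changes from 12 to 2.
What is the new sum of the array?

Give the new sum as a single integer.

Answer: 53

Derivation:
Old value at index 0: 12
New value at index 0: 2
Delta = 2 - 12 = -10
New sum = old_sum + delta = 63 + (-10) = 53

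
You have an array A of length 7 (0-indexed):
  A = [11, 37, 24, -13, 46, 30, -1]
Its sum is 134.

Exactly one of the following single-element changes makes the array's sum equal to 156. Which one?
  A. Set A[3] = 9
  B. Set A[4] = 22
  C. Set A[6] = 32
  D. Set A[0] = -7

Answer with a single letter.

Answer: A

Derivation:
Option A: A[3] -13->9, delta=22, new_sum=134+(22)=156 <-- matches target
Option B: A[4] 46->22, delta=-24, new_sum=134+(-24)=110
Option C: A[6] -1->32, delta=33, new_sum=134+(33)=167
Option D: A[0] 11->-7, delta=-18, new_sum=134+(-18)=116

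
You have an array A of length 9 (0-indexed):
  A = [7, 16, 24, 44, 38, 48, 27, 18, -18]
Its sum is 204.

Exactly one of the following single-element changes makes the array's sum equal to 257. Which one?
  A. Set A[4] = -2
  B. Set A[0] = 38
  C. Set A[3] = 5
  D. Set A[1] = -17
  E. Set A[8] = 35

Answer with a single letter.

Option A: A[4] 38->-2, delta=-40, new_sum=204+(-40)=164
Option B: A[0] 7->38, delta=31, new_sum=204+(31)=235
Option C: A[3] 44->5, delta=-39, new_sum=204+(-39)=165
Option D: A[1] 16->-17, delta=-33, new_sum=204+(-33)=171
Option E: A[8] -18->35, delta=53, new_sum=204+(53)=257 <-- matches target

Answer: E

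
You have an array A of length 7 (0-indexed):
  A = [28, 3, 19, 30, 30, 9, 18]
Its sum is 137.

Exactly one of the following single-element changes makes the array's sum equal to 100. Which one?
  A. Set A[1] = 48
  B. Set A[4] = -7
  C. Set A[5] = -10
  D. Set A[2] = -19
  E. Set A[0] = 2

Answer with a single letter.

Option A: A[1] 3->48, delta=45, new_sum=137+(45)=182
Option B: A[4] 30->-7, delta=-37, new_sum=137+(-37)=100 <-- matches target
Option C: A[5] 9->-10, delta=-19, new_sum=137+(-19)=118
Option D: A[2] 19->-19, delta=-38, new_sum=137+(-38)=99
Option E: A[0] 28->2, delta=-26, new_sum=137+(-26)=111

Answer: B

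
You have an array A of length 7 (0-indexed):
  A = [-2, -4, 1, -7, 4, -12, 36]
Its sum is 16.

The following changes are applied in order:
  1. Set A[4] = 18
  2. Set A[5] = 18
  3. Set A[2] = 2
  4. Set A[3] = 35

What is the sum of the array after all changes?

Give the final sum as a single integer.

Initial sum: 16
Change 1: A[4] 4 -> 18, delta = 14, sum = 30
Change 2: A[5] -12 -> 18, delta = 30, sum = 60
Change 3: A[2] 1 -> 2, delta = 1, sum = 61
Change 4: A[3] -7 -> 35, delta = 42, sum = 103

Answer: 103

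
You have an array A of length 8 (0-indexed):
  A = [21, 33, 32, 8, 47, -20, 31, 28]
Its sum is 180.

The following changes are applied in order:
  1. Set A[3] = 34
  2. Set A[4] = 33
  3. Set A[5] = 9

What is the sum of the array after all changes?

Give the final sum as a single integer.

Answer: 221

Derivation:
Initial sum: 180
Change 1: A[3] 8 -> 34, delta = 26, sum = 206
Change 2: A[4] 47 -> 33, delta = -14, sum = 192
Change 3: A[5] -20 -> 9, delta = 29, sum = 221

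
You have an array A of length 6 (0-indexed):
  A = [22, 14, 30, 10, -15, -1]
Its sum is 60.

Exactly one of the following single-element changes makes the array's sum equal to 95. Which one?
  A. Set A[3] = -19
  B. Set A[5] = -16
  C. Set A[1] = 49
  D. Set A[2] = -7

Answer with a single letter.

Option A: A[3] 10->-19, delta=-29, new_sum=60+(-29)=31
Option B: A[5] -1->-16, delta=-15, new_sum=60+(-15)=45
Option C: A[1] 14->49, delta=35, new_sum=60+(35)=95 <-- matches target
Option D: A[2] 30->-7, delta=-37, new_sum=60+(-37)=23

Answer: C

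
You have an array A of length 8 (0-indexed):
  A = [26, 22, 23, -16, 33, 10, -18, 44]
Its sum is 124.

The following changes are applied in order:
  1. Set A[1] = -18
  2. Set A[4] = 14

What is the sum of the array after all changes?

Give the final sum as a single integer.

Answer: 65

Derivation:
Initial sum: 124
Change 1: A[1] 22 -> -18, delta = -40, sum = 84
Change 2: A[4] 33 -> 14, delta = -19, sum = 65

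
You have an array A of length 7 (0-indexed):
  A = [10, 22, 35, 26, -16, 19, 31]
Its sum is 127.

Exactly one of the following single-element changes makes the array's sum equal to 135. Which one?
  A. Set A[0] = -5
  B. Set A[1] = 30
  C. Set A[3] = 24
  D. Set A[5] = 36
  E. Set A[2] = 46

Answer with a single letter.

Option A: A[0] 10->-5, delta=-15, new_sum=127+(-15)=112
Option B: A[1] 22->30, delta=8, new_sum=127+(8)=135 <-- matches target
Option C: A[3] 26->24, delta=-2, new_sum=127+(-2)=125
Option D: A[5] 19->36, delta=17, new_sum=127+(17)=144
Option E: A[2] 35->46, delta=11, new_sum=127+(11)=138

Answer: B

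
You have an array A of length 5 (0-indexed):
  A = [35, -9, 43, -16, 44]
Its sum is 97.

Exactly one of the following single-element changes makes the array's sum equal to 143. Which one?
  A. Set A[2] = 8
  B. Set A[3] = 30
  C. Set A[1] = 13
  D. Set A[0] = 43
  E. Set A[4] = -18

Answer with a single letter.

Answer: B

Derivation:
Option A: A[2] 43->8, delta=-35, new_sum=97+(-35)=62
Option B: A[3] -16->30, delta=46, new_sum=97+(46)=143 <-- matches target
Option C: A[1] -9->13, delta=22, new_sum=97+(22)=119
Option D: A[0] 35->43, delta=8, new_sum=97+(8)=105
Option E: A[4] 44->-18, delta=-62, new_sum=97+(-62)=35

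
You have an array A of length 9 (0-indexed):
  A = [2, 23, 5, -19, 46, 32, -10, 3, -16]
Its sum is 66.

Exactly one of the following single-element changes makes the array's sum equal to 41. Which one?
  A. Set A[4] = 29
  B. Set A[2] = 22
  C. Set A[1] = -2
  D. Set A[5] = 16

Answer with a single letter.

Option A: A[4] 46->29, delta=-17, new_sum=66+(-17)=49
Option B: A[2] 5->22, delta=17, new_sum=66+(17)=83
Option C: A[1] 23->-2, delta=-25, new_sum=66+(-25)=41 <-- matches target
Option D: A[5] 32->16, delta=-16, new_sum=66+(-16)=50

Answer: C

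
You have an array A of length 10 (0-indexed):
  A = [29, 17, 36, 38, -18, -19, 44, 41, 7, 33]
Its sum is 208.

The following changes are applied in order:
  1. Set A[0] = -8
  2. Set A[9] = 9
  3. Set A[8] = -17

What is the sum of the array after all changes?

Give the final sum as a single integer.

Answer: 123

Derivation:
Initial sum: 208
Change 1: A[0] 29 -> -8, delta = -37, sum = 171
Change 2: A[9] 33 -> 9, delta = -24, sum = 147
Change 3: A[8] 7 -> -17, delta = -24, sum = 123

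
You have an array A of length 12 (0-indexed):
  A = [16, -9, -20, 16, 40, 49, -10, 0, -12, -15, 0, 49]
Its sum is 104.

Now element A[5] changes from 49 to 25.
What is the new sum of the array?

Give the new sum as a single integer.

Answer: 80

Derivation:
Old value at index 5: 49
New value at index 5: 25
Delta = 25 - 49 = -24
New sum = old_sum + delta = 104 + (-24) = 80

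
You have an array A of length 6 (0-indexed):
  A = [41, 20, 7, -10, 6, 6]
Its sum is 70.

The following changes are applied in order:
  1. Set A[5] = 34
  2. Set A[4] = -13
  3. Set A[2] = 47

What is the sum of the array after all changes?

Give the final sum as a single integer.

Initial sum: 70
Change 1: A[5] 6 -> 34, delta = 28, sum = 98
Change 2: A[4] 6 -> -13, delta = -19, sum = 79
Change 3: A[2] 7 -> 47, delta = 40, sum = 119

Answer: 119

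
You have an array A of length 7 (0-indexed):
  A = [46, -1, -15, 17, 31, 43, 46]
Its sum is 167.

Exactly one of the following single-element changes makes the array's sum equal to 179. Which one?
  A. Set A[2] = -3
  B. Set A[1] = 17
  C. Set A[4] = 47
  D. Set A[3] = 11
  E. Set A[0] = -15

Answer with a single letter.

Option A: A[2] -15->-3, delta=12, new_sum=167+(12)=179 <-- matches target
Option B: A[1] -1->17, delta=18, new_sum=167+(18)=185
Option C: A[4] 31->47, delta=16, new_sum=167+(16)=183
Option D: A[3] 17->11, delta=-6, new_sum=167+(-6)=161
Option E: A[0] 46->-15, delta=-61, new_sum=167+(-61)=106

Answer: A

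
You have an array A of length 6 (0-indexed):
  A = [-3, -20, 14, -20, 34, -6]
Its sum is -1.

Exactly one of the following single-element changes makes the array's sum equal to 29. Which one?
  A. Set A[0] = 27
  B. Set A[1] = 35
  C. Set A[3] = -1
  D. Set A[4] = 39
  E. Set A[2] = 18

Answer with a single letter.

Option A: A[0] -3->27, delta=30, new_sum=-1+(30)=29 <-- matches target
Option B: A[1] -20->35, delta=55, new_sum=-1+(55)=54
Option C: A[3] -20->-1, delta=19, new_sum=-1+(19)=18
Option D: A[4] 34->39, delta=5, new_sum=-1+(5)=4
Option E: A[2] 14->18, delta=4, new_sum=-1+(4)=3

Answer: A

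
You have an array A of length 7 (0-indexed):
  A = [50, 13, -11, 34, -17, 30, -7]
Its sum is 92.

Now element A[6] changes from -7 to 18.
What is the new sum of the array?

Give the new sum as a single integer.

Old value at index 6: -7
New value at index 6: 18
Delta = 18 - -7 = 25
New sum = old_sum + delta = 92 + (25) = 117

Answer: 117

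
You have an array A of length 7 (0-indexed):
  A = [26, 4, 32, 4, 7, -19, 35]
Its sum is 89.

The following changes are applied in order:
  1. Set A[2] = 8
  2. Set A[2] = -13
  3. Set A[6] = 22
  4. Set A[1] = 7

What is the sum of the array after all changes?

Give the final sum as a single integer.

Answer: 34

Derivation:
Initial sum: 89
Change 1: A[2] 32 -> 8, delta = -24, sum = 65
Change 2: A[2] 8 -> -13, delta = -21, sum = 44
Change 3: A[6] 35 -> 22, delta = -13, sum = 31
Change 4: A[1] 4 -> 7, delta = 3, sum = 34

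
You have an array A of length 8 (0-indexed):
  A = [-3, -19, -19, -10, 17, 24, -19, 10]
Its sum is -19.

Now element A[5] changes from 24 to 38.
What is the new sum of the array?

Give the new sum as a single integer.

Answer: -5

Derivation:
Old value at index 5: 24
New value at index 5: 38
Delta = 38 - 24 = 14
New sum = old_sum + delta = -19 + (14) = -5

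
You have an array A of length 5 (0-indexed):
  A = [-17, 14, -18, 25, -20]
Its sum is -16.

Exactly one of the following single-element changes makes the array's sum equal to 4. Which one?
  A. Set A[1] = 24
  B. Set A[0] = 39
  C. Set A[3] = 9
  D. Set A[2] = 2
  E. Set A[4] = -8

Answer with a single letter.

Option A: A[1] 14->24, delta=10, new_sum=-16+(10)=-6
Option B: A[0] -17->39, delta=56, new_sum=-16+(56)=40
Option C: A[3] 25->9, delta=-16, new_sum=-16+(-16)=-32
Option D: A[2] -18->2, delta=20, new_sum=-16+(20)=4 <-- matches target
Option E: A[4] -20->-8, delta=12, new_sum=-16+(12)=-4

Answer: D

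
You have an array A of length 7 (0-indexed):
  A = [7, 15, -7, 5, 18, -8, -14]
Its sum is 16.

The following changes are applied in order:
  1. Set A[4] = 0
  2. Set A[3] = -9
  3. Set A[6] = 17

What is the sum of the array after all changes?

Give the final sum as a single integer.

Answer: 15

Derivation:
Initial sum: 16
Change 1: A[4] 18 -> 0, delta = -18, sum = -2
Change 2: A[3] 5 -> -9, delta = -14, sum = -16
Change 3: A[6] -14 -> 17, delta = 31, sum = 15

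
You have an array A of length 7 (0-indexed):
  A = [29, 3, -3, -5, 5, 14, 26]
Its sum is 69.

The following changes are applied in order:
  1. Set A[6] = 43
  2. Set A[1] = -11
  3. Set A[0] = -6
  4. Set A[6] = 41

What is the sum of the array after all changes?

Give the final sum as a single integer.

Initial sum: 69
Change 1: A[6] 26 -> 43, delta = 17, sum = 86
Change 2: A[1] 3 -> -11, delta = -14, sum = 72
Change 3: A[0] 29 -> -6, delta = -35, sum = 37
Change 4: A[6] 43 -> 41, delta = -2, sum = 35

Answer: 35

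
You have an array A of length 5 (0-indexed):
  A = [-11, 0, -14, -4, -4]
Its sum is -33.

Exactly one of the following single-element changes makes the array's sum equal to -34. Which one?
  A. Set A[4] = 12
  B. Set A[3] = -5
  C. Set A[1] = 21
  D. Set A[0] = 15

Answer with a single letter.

Option A: A[4] -4->12, delta=16, new_sum=-33+(16)=-17
Option B: A[3] -4->-5, delta=-1, new_sum=-33+(-1)=-34 <-- matches target
Option C: A[1] 0->21, delta=21, new_sum=-33+(21)=-12
Option D: A[0] -11->15, delta=26, new_sum=-33+(26)=-7

Answer: B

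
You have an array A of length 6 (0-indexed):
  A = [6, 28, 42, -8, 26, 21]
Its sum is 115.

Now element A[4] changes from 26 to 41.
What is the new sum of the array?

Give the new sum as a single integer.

Old value at index 4: 26
New value at index 4: 41
Delta = 41 - 26 = 15
New sum = old_sum + delta = 115 + (15) = 130

Answer: 130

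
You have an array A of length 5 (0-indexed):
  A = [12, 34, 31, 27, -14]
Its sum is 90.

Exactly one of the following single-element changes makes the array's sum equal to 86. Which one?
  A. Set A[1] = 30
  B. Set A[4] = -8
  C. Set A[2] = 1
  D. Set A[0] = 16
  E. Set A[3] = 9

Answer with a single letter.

Answer: A

Derivation:
Option A: A[1] 34->30, delta=-4, new_sum=90+(-4)=86 <-- matches target
Option B: A[4] -14->-8, delta=6, new_sum=90+(6)=96
Option C: A[2] 31->1, delta=-30, new_sum=90+(-30)=60
Option D: A[0] 12->16, delta=4, new_sum=90+(4)=94
Option E: A[3] 27->9, delta=-18, new_sum=90+(-18)=72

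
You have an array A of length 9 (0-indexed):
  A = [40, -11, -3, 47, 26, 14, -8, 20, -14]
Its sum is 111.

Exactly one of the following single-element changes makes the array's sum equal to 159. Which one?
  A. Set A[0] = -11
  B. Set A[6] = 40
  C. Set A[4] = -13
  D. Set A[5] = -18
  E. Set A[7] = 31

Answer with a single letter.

Option A: A[0] 40->-11, delta=-51, new_sum=111+(-51)=60
Option B: A[6] -8->40, delta=48, new_sum=111+(48)=159 <-- matches target
Option C: A[4] 26->-13, delta=-39, new_sum=111+(-39)=72
Option D: A[5] 14->-18, delta=-32, new_sum=111+(-32)=79
Option E: A[7] 20->31, delta=11, new_sum=111+(11)=122

Answer: B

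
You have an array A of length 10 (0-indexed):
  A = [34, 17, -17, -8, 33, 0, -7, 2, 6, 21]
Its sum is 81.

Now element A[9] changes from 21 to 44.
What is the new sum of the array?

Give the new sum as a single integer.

Old value at index 9: 21
New value at index 9: 44
Delta = 44 - 21 = 23
New sum = old_sum + delta = 81 + (23) = 104

Answer: 104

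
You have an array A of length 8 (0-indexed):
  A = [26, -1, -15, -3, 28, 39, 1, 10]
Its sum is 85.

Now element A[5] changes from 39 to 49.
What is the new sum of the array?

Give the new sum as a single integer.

Old value at index 5: 39
New value at index 5: 49
Delta = 49 - 39 = 10
New sum = old_sum + delta = 85 + (10) = 95

Answer: 95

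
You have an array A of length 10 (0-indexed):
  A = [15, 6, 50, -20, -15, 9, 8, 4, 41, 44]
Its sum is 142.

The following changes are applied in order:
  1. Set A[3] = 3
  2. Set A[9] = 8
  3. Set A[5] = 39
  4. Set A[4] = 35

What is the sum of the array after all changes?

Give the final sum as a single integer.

Initial sum: 142
Change 1: A[3] -20 -> 3, delta = 23, sum = 165
Change 2: A[9] 44 -> 8, delta = -36, sum = 129
Change 3: A[5] 9 -> 39, delta = 30, sum = 159
Change 4: A[4] -15 -> 35, delta = 50, sum = 209

Answer: 209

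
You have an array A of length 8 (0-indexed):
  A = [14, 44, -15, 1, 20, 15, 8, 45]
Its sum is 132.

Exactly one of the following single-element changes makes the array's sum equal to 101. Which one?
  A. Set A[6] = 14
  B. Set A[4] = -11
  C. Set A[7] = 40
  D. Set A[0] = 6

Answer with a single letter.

Answer: B

Derivation:
Option A: A[6] 8->14, delta=6, new_sum=132+(6)=138
Option B: A[4] 20->-11, delta=-31, new_sum=132+(-31)=101 <-- matches target
Option C: A[7] 45->40, delta=-5, new_sum=132+(-5)=127
Option D: A[0] 14->6, delta=-8, new_sum=132+(-8)=124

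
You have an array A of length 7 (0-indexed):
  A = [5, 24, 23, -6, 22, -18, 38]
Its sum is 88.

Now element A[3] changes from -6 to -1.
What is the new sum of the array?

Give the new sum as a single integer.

Old value at index 3: -6
New value at index 3: -1
Delta = -1 - -6 = 5
New sum = old_sum + delta = 88 + (5) = 93

Answer: 93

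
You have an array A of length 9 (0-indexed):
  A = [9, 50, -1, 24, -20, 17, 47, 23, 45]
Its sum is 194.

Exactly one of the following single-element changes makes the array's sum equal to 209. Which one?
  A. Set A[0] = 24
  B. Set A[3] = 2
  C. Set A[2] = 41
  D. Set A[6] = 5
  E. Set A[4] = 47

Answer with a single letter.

Answer: A

Derivation:
Option A: A[0] 9->24, delta=15, new_sum=194+(15)=209 <-- matches target
Option B: A[3] 24->2, delta=-22, new_sum=194+(-22)=172
Option C: A[2] -1->41, delta=42, new_sum=194+(42)=236
Option D: A[6] 47->5, delta=-42, new_sum=194+(-42)=152
Option E: A[4] -20->47, delta=67, new_sum=194+(67)=261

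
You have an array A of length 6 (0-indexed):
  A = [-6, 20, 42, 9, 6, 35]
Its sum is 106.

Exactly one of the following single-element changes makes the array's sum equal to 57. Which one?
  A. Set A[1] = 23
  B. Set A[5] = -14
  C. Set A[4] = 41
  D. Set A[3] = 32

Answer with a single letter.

Option A: A[1] 20->23, delta=3, new_sum=106+(3)=109
Option B: A[5] 35->-14, delta=-49, new_sum=106+(-49)=57 <-- matches target
Option C: A[4] 6->41, delta=35, new_sum=106+(35)=141
Option D: A[3] 9->32, delta=23, new_sum=106+(23)=129

Answer: B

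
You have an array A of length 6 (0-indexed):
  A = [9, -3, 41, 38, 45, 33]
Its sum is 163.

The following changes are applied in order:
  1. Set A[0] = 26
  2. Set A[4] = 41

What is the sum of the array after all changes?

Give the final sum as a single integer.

Answer: 176

Derivation:
Initial sum: 163
Change 1: A[0] 9 -> 26, delta = 17, sum = 180
Change 2: A[4] 45 -> 41, delta = -4, sum = 176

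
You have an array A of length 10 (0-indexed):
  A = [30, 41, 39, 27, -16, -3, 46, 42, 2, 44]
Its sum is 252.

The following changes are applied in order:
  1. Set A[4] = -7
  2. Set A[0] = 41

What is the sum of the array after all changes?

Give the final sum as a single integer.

Answer: 272

Derivation:
Initial sum: 252
Change 1: A[4] -16 -> -7, delta = 9, sum = 261
Change 2: A[0] 30 -> 41, delta = 11, sum = 272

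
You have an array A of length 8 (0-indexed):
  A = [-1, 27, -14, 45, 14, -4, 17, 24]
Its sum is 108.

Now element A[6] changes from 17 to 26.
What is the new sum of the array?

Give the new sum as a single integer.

Answer: 117

Derivation:
Old value at index 6: 17
New value at index 6: 26
Delta = 26 - 17 = 9
New sum = old_sum + delta = 108 + (9) = 117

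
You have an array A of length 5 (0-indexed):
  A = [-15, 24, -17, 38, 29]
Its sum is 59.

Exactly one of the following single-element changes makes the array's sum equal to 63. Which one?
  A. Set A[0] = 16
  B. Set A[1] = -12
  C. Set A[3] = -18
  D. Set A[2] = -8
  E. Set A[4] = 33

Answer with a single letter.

Answer: E

Derivation:
Option A: A[0] -15->16, delta=31, new_sum=59+(31)=90
Option B: A[1] 24->-12, delta=-36, new_sum=59+(-36)=23
Option C: A[3] 38->-18, delta=-56, new_sum=59+(-56)=3
Option D: A[2] -17->-8, delta=9, new_sum=59+(9)=68
Option E: A[4] 29->33, delta=4, new_sum=59+(4)=63 <-- matches target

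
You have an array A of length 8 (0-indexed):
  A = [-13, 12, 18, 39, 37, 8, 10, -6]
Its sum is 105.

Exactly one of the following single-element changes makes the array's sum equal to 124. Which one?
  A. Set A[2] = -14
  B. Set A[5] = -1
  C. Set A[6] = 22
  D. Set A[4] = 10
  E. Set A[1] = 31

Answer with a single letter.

Option A: A[2] 18->-14, delta=-32, new_sum=105+(-32)=73
Option B: A[5] 8->-1, delta=-9, new_sum=105+(-9)=96
Option C: A[6] 10->22, delta=12, new_sum=105+(12)=117
Option D: A[4] 37->10, delta=-27, new_sum=105+(-27)=78
Option E: A[1] 12->31, delta=19, new_sum=105+(19)=124 <-- matches target

Answer: E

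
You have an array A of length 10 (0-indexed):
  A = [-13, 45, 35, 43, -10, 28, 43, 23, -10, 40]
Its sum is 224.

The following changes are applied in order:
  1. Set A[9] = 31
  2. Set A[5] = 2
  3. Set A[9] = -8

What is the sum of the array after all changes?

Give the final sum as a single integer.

Initial sum: 224
Change 1: A[9] 40 -> 31, delta = -9, sum = 215
Change 2: A[5] 28 -> 2, delta = -26, sum = 189
Change 3: A[9] 31 -> -8, delta = -39, sum = 150

Answer: 150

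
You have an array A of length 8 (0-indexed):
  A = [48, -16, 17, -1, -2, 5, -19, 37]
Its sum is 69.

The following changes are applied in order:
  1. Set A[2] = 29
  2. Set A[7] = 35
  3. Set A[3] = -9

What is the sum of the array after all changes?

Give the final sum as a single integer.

Answer: 71

Derivation:
Initial sum: 69
Change 1: A[2] 17 -> 29, delta = 12, sum = 81
Change 2: A[7] 37 -> 35, delta = -2, sum = 79
Change 3: A[3] -1 -> -9, delta = -8, sum = 71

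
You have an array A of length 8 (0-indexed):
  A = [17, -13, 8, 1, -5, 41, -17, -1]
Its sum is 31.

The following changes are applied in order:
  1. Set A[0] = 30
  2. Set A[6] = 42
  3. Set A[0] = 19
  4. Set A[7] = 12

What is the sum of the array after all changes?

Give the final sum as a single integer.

Answer: 105

Derivation:
Initial sum: 31
Change 1: A[0] 17 -> 30, delta = 13, sum = 44
Change 2: A[6] -17 -> 42, delta = 59, sum = 103
Change 3: A[0] 30 -> 19, delta = -11, sum = 92
Change 4: A[7] -1 -> 12, delta = 13, sum = 105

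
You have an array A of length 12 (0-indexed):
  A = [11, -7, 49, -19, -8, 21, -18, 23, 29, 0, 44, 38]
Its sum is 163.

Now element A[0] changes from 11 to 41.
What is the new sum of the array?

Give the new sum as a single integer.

Answer: 193

Derivation:
Old value at index 0: 11
New value at index 0: 41
Delta = 41 - 11 = 30
New sum = old_sum + delta = 163 + (30) = 193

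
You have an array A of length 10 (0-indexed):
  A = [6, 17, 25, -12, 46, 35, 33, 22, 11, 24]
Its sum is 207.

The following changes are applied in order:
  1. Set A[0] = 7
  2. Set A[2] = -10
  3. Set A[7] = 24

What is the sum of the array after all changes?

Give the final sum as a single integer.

Initial sum: 207
Change 1: A[0] 6 -> 7, delta = 1, sum = 208
Change 2: A[2] 25 -> -10, delta = -35, sum = 173
Change 3: A[7] 22 -> 24, delta = 2, sum = 175

Answer: 175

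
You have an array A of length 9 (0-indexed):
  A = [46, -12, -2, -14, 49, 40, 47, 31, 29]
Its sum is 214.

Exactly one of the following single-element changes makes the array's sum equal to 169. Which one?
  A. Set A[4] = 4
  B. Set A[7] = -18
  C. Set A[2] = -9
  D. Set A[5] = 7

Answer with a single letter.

Option A: A[4] 49->4, delta=-45, new_sum=214+(-45)=169 <-- matches target
Option B: A[7] 31->-18, delta=-49, new_sum=214+(-49)=165
Option C: A[2] -2->-9, delta=-7, new_sum=214+(-7)=207
Option D: A[5] 40->7, delta=-33, new_sum=214+(-33)=181

Answer: A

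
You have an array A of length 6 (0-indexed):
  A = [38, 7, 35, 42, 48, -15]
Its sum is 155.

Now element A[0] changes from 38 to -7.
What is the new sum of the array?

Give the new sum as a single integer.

Old value at index 0: 38
New value at index 0: -7
Delta = -7 - 38 = -45
New sum = old_sum + delta = 155 + (-45) = 110

Answer: 110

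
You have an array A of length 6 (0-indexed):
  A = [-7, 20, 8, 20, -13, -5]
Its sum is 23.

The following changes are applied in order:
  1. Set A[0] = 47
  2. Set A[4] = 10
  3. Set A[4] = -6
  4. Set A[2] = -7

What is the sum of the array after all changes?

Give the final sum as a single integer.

Initial sum: 23
Change 1: A[0] -7 -> 47, delta = 54, sum = 77
Change 2: A[4] -13 -> 10, delta = 23, sum = 100
Change 3: A[4] 10 -> -6, delta = -16, sum = 84
Change 4: A[2] 8 -> -7, delta = -15, sum = 69

Answer: 69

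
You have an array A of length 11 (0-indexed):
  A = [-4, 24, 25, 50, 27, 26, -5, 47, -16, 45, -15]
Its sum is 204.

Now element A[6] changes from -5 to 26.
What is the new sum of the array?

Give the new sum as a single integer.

Answer: 235

Derivation:
Old value at index 6: -5
New value at index 6: 26
Delta = 26 - -5 = 31
New sum = old_sum + delta = 204 + (31) = 235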